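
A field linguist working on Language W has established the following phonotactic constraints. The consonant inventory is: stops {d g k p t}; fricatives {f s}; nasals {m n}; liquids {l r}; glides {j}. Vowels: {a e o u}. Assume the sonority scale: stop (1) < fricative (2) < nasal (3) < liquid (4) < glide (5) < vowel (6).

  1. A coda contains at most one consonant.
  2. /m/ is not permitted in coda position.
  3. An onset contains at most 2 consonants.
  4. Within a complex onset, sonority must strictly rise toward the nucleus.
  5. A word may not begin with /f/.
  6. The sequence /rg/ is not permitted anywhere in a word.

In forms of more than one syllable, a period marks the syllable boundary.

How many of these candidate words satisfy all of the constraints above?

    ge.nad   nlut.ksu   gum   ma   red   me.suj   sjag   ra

ge.nad — σ1 onset /g/, coda /∅/ ok; σ2 onset /n/, coda /d/ ok → phonotactically legal
nlut.ksu — σ1 onset /nl/ (3→4 rises), coda /t/ ok; σ2 onset /ks/ (1→2 rises), coda /∅/ ok → phonotactically legal
gum — violates constraint 2: syllable 1 coda contains /m/ → phonotactically illegal
ma — σ1 onset /m/, coda /∅/ ok → phonotactically legal
red — σ1 onset /r/, coda /d/ ok → phonotactically legal
me.suj — σ1 onset /m/, coda /∅/ ok; σ2 onset /s/, coda /j/ ok → phonotactically legal
sjag — σ1 onset /sj/ (2→5 rises), coda /g/ ok → phonotactically legal
ra — σ1 onset /r/, coda /∅/ ok → phonotactically legal
Phonotactically legal: ge.nad, nlut.ksu, ma, red, me.suj, sjag, ra → 7.

7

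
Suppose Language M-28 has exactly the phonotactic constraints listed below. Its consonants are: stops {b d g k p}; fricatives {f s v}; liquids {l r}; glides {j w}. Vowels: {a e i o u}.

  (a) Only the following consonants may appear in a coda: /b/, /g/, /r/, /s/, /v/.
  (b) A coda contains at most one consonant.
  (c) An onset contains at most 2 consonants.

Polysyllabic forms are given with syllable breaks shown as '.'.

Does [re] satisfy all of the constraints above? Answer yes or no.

[re] — σ1 onset /r/, coda /∅/ ok → licit

yes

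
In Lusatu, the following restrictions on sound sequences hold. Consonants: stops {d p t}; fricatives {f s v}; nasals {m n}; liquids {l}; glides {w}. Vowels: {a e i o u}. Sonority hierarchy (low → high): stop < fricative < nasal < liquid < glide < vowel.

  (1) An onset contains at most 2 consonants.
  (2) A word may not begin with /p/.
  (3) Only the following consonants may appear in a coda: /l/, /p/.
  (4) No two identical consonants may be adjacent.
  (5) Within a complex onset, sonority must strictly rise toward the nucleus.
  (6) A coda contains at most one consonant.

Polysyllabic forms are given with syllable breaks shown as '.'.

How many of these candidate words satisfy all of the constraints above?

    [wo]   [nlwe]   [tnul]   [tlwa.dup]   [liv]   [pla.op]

[wo] — σ1 onset /w/, coda /∅/ ok → well-formed
[nlwe] — violates constraint 1: syllable 1 onset /nlw/ has 3 consonants (> 2) → ill-formed
[tnul] — σ1 onset /tn/ (1→3 rises), coda /l/ ok → well-formed
[tlwa.dup] — violates constraint 1: syllable 1 onset /tlw/ has 3 consonants (> 2) → ill-formed
[liv] — violates constraint 3: syllable 1 coda contains /v/, which is not a licensed coda consonant → ill-formed
[pla.op] — violates constraint 2: word begins with /p/ → ill-formed
Well-formed: [wo], [tnul] → 2.

2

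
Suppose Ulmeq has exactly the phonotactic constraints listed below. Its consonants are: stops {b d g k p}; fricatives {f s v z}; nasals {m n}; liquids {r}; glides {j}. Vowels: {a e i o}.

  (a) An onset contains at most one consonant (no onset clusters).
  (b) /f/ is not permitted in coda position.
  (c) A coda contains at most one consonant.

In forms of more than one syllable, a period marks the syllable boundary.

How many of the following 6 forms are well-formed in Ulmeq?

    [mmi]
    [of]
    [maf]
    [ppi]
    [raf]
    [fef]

[mmi] — violates constraint (a): syllable 1 onset /mm/ has 2 consonants (> 1) → ill-formed
[of] — violates constraint (b): syllable 1 coda contains /f/ → ill-formed
[maf] — violates constraint (b): syllable 1 coda contains /f/ → ill-formed
[ppi] — violates constraint (a): syllable 1 onset /pp/ has 2 consonants (> 1) → ill-formed
[raf] — violates constraint (b): syllable 1 coda contains /f/ → ill-formed
[fef] — violates constraint (b): syllable 1 coda contains /f/ → ill-formed
No form is well-formed → 0.

0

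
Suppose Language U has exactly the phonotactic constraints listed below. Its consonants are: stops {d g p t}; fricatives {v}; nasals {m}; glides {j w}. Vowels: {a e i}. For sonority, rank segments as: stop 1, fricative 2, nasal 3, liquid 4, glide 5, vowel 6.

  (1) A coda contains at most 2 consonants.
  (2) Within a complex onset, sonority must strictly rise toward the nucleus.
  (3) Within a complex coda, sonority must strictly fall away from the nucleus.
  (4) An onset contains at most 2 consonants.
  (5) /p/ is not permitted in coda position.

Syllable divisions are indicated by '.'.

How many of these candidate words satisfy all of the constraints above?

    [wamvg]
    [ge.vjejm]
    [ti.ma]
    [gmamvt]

2

[wamvg] — violates constraint 1: syllable 1 coda /mvg/ has 3 consonants (> 2) → illicit
[ge.vjejm] — σ1 onset /g/, coda /∅/ ok; σ2 onset /vj/ (2→5 rises), coda /jm/ (5→3 falls) ok → licit
[ti.ma] — σ1 onset /t/, coda /∅/ ok; σ2 onset /m/, coda /∅/ ok → licit
[gmamvt] — violates constraint 1: syllable 1 coda /mvt/ has 3 consonants (> 2) → illicit
Licit: [ge.vjejm], [ti.ma] → 2.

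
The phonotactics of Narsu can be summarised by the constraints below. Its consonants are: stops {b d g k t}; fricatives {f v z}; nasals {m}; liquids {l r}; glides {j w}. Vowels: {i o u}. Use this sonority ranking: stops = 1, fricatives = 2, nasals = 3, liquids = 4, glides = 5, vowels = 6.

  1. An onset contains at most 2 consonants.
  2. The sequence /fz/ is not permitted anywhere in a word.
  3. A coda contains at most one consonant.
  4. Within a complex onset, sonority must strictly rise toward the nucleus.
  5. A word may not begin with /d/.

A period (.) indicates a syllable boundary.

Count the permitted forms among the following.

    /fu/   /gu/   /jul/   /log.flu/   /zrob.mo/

5

/fu/ — σ1 onset /f/, coda /∅/ ok → permitted
/gu/ — σ1 onset /g/, coda /∅/ ok → permitted
/jul/ — σ1 onset /j/, coda /l/ ok → permitted
/log.flu/ — σ1 onset /l/, coda /g/ ok; σ2 onset /fl/ (2→4 rises), coda /∅/ ok → permitted
/zrob.mo/ — σ1 onset /zr/ (2→4 rises), coda /b/ ok; σ2 onset /m/, coda /∅/ ok → permitted
Permitted: /fu/, /gu/, /jul/, /log.flu/, /zrob.mo/ → 5.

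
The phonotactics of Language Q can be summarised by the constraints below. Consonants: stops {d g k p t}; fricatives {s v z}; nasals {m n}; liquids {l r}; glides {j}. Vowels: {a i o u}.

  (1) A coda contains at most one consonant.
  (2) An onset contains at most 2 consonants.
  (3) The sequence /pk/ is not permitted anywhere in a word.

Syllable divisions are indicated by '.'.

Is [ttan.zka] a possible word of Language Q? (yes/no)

[ttan.zka] — σ1 onset /tt/ (2C), coda /n/ ok; σ2 onset /zk/ (2C), coda /∅/ ok → phonotactically legal

yes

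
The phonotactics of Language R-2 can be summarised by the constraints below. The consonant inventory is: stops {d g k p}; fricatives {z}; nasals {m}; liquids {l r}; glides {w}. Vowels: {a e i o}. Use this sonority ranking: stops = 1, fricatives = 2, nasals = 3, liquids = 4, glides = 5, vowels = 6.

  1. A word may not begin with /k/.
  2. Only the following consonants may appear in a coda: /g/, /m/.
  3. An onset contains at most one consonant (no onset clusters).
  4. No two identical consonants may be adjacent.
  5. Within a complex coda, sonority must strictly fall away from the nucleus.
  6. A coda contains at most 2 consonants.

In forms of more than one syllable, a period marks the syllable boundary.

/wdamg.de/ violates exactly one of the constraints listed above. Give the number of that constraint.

/wdamg.de/: syllable 1 onset /wd/ has 2 consonants (> 1).
This is a violation of constraint 3: "An onset contains at most one consonant (no onset clusters)."
The remaining constraints (1, 2, 4, 5, 6) are satisfied.

3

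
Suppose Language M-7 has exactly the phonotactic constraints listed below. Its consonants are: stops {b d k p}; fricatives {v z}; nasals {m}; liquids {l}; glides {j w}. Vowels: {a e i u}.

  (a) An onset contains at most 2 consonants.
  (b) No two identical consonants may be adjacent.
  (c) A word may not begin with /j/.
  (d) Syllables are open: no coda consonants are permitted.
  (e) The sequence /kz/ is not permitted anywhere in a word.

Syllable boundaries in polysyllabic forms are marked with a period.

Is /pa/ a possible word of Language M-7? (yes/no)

/pa/ — σ1 onset /p/, coda /∅/ ok → well-formed

yes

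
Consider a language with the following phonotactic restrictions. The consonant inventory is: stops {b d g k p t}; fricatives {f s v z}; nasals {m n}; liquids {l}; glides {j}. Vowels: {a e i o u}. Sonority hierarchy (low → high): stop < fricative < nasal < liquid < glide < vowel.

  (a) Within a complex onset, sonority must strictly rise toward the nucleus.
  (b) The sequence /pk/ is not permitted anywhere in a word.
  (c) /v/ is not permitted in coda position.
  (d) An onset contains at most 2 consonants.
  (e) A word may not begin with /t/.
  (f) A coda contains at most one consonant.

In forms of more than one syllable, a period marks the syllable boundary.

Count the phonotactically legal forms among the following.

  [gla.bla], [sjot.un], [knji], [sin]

3

[gla.bla] — σ1 onset /gl/ (1→4 rises), coda /∅/ ok; σ2 onset /bl/ (1→4 rises), coda /∅/ ok → phonotactically legal
[sjot.un] — σ1 onset /sj/ (2→5 rises), coda /t/ ok; σ2 onset /∅/, coda /n/ ok → phonotactically legal
[knji] — violates constraint (d): syllable 1 onset /knj/ has 3 consonants (> 2) → phonotactically illegal
[sin] — σ1 onset /s/, coda /n/ ok → phonotactically legal
Phonotactically legal: [gla.bla], [sjot.un], [sin] → 3.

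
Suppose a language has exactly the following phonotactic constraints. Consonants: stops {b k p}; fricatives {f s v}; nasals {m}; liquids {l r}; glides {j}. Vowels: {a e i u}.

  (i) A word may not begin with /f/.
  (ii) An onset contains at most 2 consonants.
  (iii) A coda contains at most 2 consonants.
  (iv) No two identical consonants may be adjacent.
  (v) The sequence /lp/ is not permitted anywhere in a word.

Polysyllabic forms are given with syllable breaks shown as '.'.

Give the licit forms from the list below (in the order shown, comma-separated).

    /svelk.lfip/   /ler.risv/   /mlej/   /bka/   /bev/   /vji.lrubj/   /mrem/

/svelk.lfip/, /mlej/, /bka/, /bev/, /vji.lrubj/, /mrem/

/svelk.lfip/ — σ1 onset /sv/ (2C), coda /lk/ (2C) ok; σ2 onset /lf/ (2C), coda /p/ ok → licit
/ler.risv/ — violates constraint (iv): adjacent identical consonants /rr/ → illicit
/mlej/ — σ1 onset /ml/ (2C), coda /j/ ok → licit
/bka/ — σ1 onset /bk/ (2C), coda /∅/ ok → licit
/bev/ — σ1 onset /b/, coda /v/ ok → licit
/vji.lrubj/ — σ1 onset /vj/ (2C), coda /∅/ ok; σ2 onset /lr/ (2C), coda /bj/ (2C) ok → licit
/mrem/ — σ1 onset /mr/ (2C), coda /m/ ok → licit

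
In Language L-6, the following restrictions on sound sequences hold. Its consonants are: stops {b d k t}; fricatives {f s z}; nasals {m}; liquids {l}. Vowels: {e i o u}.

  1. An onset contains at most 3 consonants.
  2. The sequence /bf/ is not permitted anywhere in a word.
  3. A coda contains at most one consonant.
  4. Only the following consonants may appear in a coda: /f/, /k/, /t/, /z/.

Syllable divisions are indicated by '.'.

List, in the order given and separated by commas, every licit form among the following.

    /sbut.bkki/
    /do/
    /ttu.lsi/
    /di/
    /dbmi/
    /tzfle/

/sbut.bkki/ — σ1 onset /sb/ (2C), coda /t/ ok; σ2 onset /bkk/ (3C), coda /∅/ ok → licit
/do/ — σ1 onset /d/, coda /∅/ ok → licit
/ttu.lsi/ — σ1 onset /tt/ (2C), coda /∅/ ok; σ2 onset /ls/ (2C), coda /∅/ ok → licit
/di/ — σ1 onset /d/, coda /∅/ ok → licit
/dbmi/ — σ1 onset /dbm/ (3C), coda /∅/ ok → licit
/tzfle/ — violates constraint 1: syllable 1 onset /tzfl/ has 4 consonants (> 3) → illicit

/sbut.bkki/, /do/, /ttu.lsi/, /di/, /dbmi/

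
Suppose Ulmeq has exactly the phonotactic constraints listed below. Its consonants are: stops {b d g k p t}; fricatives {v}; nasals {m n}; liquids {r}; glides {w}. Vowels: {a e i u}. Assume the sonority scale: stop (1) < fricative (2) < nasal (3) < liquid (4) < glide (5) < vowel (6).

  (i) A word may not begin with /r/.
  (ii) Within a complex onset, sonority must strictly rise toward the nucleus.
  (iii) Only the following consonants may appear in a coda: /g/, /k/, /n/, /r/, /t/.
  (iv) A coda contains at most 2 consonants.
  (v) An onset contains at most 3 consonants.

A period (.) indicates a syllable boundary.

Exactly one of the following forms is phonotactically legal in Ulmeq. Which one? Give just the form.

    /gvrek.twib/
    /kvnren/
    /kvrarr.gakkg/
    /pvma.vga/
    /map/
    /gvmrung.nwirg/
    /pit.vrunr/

/gvrek.twib/ — violates constraint (iii): syllable 2 coda contains /b/, which is not a licensed coda consonant → phonotactically illegal
/kvnren/ — violates constraint (v): syllable 1 onset /kvnr/ has 4 consonants (> 3) → phonotactically illegal
/kvrarr.gakkg/ — violates constraint (iv): syllable 2 coda /kkg/ has 3 consonants (> 2) → phonotactically illegal
/pvma.vga/ — violates constraint (ii): syllable 2 onset /vg/: /v/ (fricative, 2) → /g/ (stop, 1) does not rise → phonotactically illegal
/map/ — violates constraint (iii): syllable 1 coda contains /p/, which is not a licensed coda consonant → phonotactically illegal
/gvmrung.nwirg/ — violates constraint (v): syllable 1 onset /gvmr/ has 4 consonants (> 3) → phonotactically illegal
/pit.vrunr/ — σ1 onset /p/, coda /t/ ok; σ2 onset /vr/ (2→4 rises), coda /nr/ (2C) ok → phonotactically legal

/pit.vrunr/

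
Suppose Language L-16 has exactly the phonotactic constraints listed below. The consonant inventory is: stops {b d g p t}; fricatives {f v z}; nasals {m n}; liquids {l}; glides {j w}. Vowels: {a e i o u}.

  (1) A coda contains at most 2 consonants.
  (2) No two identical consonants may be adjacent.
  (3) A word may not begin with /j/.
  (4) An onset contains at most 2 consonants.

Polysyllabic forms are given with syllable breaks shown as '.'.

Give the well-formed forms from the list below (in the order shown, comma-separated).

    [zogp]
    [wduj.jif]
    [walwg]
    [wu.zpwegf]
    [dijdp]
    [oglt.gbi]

[zogp]

[zogp] — σ1 onset /z/, coda /gp/ (2C) ok → well-formed
[wduj.jif] — violates constraint 2: adjacent identical consonants /jj/ → ill-formed
[walwg] — violates constraint 1: syllable 1 coda /lwg/ has 3 consonants (> 2) → ill-formed
[wu.zpwegf] — violates constraint 4: syllable 2 onset /zpw/ has 3 consonants (> 2) → ill-formed
[dijdp] — violates constraint 1: syllable 1 coda /jdp/ has 3 consonants (> 2) → ill-formed
[oglt.gbi] — violates constraint 1: syllable 1 coda /glt/ has 3 consonants (> 2) → ill-formed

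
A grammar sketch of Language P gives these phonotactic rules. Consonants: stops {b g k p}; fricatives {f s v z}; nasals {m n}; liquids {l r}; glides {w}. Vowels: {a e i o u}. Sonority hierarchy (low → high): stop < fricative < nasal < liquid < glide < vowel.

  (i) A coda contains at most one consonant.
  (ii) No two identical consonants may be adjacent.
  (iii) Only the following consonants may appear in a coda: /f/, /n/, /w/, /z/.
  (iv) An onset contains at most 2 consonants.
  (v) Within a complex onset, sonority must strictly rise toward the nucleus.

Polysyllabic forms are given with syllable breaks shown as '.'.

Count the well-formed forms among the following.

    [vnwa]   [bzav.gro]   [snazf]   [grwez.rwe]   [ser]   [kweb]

0

[vnwa] — violates constraint (iv): syllable 1 onset /vnw/ has 3 consonants (> 2) → ill-formed
[bzav.gro] — violates constraint (iii): syllable 1 coda contains /v/, which is not a licensed coda consonant → ill-formed
[snazf] — violates constraint (i): syllable 1 coda /zf/ has 2 consonants (> 1) → ill-formed
[grwez.rwe] — violates constraint (iv): syllable 1 onset /grw/ has 3 consonants (> 2) → ill-formed
[ser] — violates constraint (iii): syllable 1 coda contains /r/, which is not a licensed coda consonant → ill-formed
[kweb] — violates constraint (iii): syllable 1 coda contains /b/, which is not a licensed coda consonant → ill-formed
No form is well-formed → 0.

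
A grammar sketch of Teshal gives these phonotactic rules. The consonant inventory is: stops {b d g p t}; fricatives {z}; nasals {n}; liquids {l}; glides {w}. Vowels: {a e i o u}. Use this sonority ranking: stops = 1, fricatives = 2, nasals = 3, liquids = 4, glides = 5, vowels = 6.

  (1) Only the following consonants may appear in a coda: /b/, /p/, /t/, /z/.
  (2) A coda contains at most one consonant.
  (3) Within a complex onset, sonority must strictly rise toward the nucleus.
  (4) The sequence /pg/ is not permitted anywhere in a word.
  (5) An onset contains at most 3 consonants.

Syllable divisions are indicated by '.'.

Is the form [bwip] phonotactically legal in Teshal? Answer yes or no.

[bwip] — σ1 onset /bw/ (1→5 rises), coda /p/ ok → phonotactically legal

yes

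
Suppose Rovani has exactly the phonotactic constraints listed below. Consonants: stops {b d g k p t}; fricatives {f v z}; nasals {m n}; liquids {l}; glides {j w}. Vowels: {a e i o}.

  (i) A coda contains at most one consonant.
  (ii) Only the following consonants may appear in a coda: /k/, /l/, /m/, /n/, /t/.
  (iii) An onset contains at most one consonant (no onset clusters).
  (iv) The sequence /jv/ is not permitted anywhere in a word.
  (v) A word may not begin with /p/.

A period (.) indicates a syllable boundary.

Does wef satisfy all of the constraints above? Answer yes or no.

wef — violates constraint (ii): syllable 1 coda contains /f/, which is not a licensed coda consonant → phonotactically illegal

no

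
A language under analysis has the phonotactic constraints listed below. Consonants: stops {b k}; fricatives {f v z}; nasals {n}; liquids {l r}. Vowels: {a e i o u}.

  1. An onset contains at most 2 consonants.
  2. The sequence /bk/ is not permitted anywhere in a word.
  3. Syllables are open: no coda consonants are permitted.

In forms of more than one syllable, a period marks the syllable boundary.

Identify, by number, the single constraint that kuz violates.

3

kuz: syllable 1 coda /z/ has 1 consonant (> 0).
This is a violation of constraint 3: "Syllables are open: no coda consonants are permitted."
The remaining constraints (1, 2) are satisfied.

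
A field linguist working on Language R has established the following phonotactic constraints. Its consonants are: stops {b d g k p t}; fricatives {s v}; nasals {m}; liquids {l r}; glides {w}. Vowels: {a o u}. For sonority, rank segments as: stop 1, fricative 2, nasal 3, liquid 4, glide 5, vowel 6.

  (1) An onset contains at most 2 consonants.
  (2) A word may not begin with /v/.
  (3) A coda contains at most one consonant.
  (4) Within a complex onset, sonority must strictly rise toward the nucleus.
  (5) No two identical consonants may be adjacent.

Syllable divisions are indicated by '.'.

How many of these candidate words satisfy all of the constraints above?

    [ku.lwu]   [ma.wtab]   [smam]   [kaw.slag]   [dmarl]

3

[ku.lwu] — σ1 onset /k/, coda /∅/ ok; σ2 onset /lw/ (4→5 rises), coda /∅/ ok → phonotactically legal
[ma.wtab] — violates constraint 4: syllable 2 onset /wt/: /w/ (glide, 5) → /t/ (stop, 1) does not rise → phonotactically illegal
[smam] — σ1 onset /sm/ (2→3 rises), coda /m/ ok → phonotactically legal
[kaw.slag] — σ1 onset /k/, coda /w/ ok; σ2 onset /sl/ (2→4 rises), coda /g/ ok → phonotactically legal
[dmarl] — violates constraint 3: syllable 1 coda /rl/ has 2 consonants (> 1) → phonotactically illegal
Phonotactically legal: [ku.lwu], [smam], [kaw.slag] → 3.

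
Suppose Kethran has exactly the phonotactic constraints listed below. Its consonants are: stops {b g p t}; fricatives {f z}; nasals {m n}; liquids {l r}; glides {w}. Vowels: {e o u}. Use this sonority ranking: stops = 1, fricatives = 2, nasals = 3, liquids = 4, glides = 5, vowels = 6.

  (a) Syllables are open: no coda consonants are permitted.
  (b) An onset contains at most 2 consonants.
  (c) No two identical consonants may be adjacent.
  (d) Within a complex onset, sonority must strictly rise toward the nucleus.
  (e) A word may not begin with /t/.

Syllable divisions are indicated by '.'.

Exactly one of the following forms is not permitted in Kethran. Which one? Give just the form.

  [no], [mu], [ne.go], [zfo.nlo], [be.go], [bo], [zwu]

[no] — σ1 onset /n/, coda /∅/ ok → permitted
[mu] — σ1 onset /m/, coda /∅/ ok → permitted
[ne.go] — σ1 onset /n/, coda /∅/ ok; σ2 onset /g/, coda /∅/ ok → permitted
[zfo.nlo] — violates constraint (d): syllable 1 onset /zf/: /z/ (fricative, 2) → /f/ (fricative, 2) does not rise → not permitted
[be.go] — σ1 onset /b/, coda /∅/ ok; σ2 onset /g/, coda /∅/ ok → permitted
[bo] — σ1 onset /b/, coda /∅/ ok → permitted
[zwu] — σ1 onset /zw/ (2→5 rises), coda /∅/ ok → permitted

[zfo.nlo]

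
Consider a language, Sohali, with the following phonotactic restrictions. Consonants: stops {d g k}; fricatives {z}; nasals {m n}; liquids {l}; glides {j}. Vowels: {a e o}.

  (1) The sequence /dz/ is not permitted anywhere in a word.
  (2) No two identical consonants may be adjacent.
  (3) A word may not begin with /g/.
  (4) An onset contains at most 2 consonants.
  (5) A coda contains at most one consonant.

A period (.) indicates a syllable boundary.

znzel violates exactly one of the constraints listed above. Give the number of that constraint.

4

znzel: syllable 1 onset /znz/ has 3 consonants (> 2).
This is a violation of constraint 4: "An onset contains at most 2 consonants."
The remaining constraints (1, 2, 3, 5) are satisfied.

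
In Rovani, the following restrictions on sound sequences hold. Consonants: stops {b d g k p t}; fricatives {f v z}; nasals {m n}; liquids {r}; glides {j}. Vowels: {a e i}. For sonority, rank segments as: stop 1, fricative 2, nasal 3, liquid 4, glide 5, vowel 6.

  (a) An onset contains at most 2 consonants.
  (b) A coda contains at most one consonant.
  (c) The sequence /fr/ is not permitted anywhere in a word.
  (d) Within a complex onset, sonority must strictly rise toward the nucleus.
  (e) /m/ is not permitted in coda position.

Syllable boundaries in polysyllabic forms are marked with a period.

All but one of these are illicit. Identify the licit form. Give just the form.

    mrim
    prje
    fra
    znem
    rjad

rjad

mrim — violates constraint (e): syllable 1 coda contains /m/ → illicit
prje — violates constraint (a): syllable 1 onset /prj/ has 3 consonants (> 2) → illicit
fra — violates constraint (c): contains banned sequence /fr/ → illicit
znem — violates constraint (e): syllable 1 coda contains /m/ → illicit
rjad — σ1 onset /rj/ (4→5 rises), coda /d/ ok → licit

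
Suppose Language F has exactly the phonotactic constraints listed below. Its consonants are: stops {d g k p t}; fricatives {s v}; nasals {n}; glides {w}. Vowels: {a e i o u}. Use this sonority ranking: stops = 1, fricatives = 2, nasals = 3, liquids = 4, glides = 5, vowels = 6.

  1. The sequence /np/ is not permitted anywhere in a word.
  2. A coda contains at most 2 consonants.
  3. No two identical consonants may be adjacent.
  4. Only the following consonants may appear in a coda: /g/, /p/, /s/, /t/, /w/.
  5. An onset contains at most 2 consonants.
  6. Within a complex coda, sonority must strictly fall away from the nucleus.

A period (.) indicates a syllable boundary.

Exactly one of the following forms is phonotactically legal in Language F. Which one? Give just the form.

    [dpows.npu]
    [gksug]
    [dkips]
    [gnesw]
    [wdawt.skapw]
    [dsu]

[dsu]

[dpows.npu] — violates constraint 1: contains banned sequence /np/ → phonotactically illegal
[gksug] — violates constraint 5: syllable 1 onset /gks/ has 3 consonants (> 2) → phonotactically illegal
[dkips] — violates constraint 6: syllable 1 coda /ps/: /p/ (stop, 1) → /s/ (fricative, 2) does not fall → phonotactically illegal
[gnesw] — violates constraint 6: syllable 1 coda /sw/: /s/ (fricative, 2) → /w/ (glide, 5) does not fall → phonotactically illegal
[wdawt.skapw] — violates constraint 6: syllable 2 coda /pw/: /p/ (stop, 1) → /w/ (glide, 5) does not fall → phonotactically illegal
[dsu] — σ1 onset /ds/ (2C), coda /∅/ ok → phonotactically legal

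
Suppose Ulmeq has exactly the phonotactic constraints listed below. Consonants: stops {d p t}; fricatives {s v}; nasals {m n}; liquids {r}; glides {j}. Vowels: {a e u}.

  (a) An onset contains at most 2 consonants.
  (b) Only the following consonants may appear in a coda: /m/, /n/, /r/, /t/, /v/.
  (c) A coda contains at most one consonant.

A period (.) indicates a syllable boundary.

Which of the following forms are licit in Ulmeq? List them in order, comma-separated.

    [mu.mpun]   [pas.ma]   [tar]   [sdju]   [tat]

[mu.mpun] — σ1 onset /m/, coda /∅/ ok; σ2 onset /mp/ (2C), coda /n/ ok → licit
[pas.ma] — violates constraint (b): syllable 1 coda contains /s/, which is not a licensed coda consonant → illicit
[tar] — σ1 onset /t/, coda /r/ ok → licit
[sdju] — violates constraint (a): syllable 1 onset /sdj/ has 3 consonants (> 2) → illicit
[tat] — σ1 onset /t/, coda /t/ ok → licit

[mu.mpun], [tar], [tat]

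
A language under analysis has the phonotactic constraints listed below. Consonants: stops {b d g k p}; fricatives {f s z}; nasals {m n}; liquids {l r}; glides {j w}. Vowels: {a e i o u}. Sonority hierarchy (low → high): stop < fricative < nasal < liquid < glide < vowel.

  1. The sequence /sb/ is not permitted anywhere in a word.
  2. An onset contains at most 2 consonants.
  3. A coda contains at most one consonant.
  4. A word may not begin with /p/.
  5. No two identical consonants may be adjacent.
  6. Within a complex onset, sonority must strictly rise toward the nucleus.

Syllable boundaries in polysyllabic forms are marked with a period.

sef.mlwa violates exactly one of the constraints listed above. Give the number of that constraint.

sef.mlwa: syllable 2 onset /mlw/ has 3 consonants (> 2).
This is a violation of constraint 2: "An onset contains at most 2 consonants."
The remaining constraints (1, 3, 4, 5, 6) are satisfied.

2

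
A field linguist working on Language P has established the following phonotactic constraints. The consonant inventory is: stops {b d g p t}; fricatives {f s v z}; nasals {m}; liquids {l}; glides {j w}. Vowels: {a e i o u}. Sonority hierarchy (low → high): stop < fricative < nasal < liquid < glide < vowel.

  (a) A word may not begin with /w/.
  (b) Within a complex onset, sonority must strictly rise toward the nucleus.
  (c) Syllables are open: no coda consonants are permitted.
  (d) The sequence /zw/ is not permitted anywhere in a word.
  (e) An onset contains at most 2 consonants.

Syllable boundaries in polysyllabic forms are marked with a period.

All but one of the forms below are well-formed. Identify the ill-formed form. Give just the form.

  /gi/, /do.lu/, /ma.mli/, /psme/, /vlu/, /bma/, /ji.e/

/psme/

/gi/ — σ1 onset /g/, coda /∅/ ok → well-formed
/do.lu/ — σ1 onset /d/, coda /∅/ ok; σ2 onset /l/, coda /∅/ ok → well-formed
/ma.mli/ — σ1 onset /m/, coda /∅/ ok; σ2 onset /ml/ (3→4 rises), coda /∅/ ok → well-formed
/psme/ — violates constraint (e): syllable 1 onset /psm/ has 3 consonants (> 2) → ill-formed
/vlu/ — σ1 onset /vl/ (2→4 rises), coda /∅/ ok → well-formed
/bma/ — σ1 onset /bm/ (1→3 rises), coda /∅/ ok → well-formed
/ji.e/ — σ1 onset /j/, coda /∅/ ok; σ2 onset /∅/, coda /∅/ ok → well-formed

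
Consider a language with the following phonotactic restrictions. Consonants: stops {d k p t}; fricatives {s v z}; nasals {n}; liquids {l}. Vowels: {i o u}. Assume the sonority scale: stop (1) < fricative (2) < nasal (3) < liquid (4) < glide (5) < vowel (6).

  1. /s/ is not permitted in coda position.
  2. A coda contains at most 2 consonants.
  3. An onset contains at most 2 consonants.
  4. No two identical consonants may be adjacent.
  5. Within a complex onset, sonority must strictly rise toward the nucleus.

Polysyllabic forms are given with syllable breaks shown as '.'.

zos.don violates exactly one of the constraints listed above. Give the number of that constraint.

1

zos.don: syllable 1 coda contains /s/.
This is a violation of constraint 1: "/s/ is not permitted in coda position."
The remaining constraints (2, 3, 4, 5) are satisfied.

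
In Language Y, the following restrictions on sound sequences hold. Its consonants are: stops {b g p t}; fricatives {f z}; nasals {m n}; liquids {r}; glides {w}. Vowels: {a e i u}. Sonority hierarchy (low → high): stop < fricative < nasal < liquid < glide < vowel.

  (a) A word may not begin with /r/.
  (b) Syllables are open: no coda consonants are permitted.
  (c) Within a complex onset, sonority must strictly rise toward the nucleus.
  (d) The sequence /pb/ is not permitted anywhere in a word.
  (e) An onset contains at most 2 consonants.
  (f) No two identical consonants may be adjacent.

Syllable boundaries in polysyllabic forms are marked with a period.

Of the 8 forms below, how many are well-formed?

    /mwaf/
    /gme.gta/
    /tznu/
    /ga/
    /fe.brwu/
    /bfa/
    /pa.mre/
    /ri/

3

/mwaf/ — violates constraint (b): syllable 1 coda /f/ has 1 consonant (> 0) → ill-formed
/gme.gta/ — violates constraint (c): syllable 2 onset /gt/: /g/ (stop, 1) → /t/ (stop, 1) does not rise → ill-formed
/tznu/ — violates constraint (e): syllable 1 onset /tzn/ has 3 consonants (> 2) → ill-formed
/ga/ — σ1 onset /g/, coda /∅/ ok → well-formed
/fe.brwu/ — violates constraint (e): syllable 2 onset /brw/ has 3 consonants (> 2) → ill-formed
/bfa/ — σ1 onset /bf/ (1→2 rises), coda /∅/ ok → well-formed
/pa.mre/ — σ1 onset /p/, coda /∅/ ok; σ2 onset /mr/ (3→4 rises), coda /∅/ ok → well-formed
/ri/ — violates constraint (a): word begins with /r/ → ill-formed
Well-formed: /ga/, /bfa/, /pa.mre/ → 3.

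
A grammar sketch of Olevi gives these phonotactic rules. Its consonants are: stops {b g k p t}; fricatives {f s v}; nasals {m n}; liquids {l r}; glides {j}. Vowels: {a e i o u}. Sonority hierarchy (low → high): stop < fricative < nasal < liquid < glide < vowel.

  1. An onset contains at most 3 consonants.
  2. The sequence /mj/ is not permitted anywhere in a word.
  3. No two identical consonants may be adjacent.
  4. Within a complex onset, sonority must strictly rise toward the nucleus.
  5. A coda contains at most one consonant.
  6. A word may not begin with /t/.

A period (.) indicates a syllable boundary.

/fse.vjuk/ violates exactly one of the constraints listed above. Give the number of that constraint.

4

/fse.vjuk/: syllable 1 onset /fs/: /f/ (fricative, 2) → /s/ (fricative, 2) does not rise.
This is a violation of constraint 4: "Within a complex onset, sonority must strictly rise toward the nucleus."
The remaining constraints (1, 2, 3, 5, 6) are satisfied.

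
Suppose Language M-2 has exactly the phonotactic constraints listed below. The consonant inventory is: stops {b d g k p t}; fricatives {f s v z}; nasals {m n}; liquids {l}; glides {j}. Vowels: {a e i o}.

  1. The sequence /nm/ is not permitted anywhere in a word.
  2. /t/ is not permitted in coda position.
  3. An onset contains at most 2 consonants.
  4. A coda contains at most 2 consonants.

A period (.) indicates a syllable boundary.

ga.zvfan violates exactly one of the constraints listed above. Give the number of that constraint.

3

ga.zvfan: syllable 2 onset /zvf/ has 3 consonants (> 2).
This is a violation of constraint 3: "An onset contains at most 2 consonants."
The remaining constraints (1, 2, 4) are satisfied.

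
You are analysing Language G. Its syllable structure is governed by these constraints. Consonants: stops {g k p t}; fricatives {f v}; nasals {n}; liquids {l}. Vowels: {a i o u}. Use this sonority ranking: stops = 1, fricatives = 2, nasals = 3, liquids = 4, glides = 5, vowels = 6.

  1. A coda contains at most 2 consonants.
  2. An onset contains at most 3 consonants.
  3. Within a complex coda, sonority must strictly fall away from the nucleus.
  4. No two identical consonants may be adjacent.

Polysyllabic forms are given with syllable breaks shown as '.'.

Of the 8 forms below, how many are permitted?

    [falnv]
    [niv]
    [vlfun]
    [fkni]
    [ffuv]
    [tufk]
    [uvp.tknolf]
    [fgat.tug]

[falnv] — violates constraint 1: syllable 1 coda /lnv/ has 3 consonants (> 2) → not permitted
[niv] — σ1 onset /n/, coda /v/ ok → permitted
[vlfun] — σ1 onset /vlf/ (3C), coda /n/ ok → permitted
[fkni] — σ1 onset /fkn/ (3C), coda /∅/ ok → permitted
[ffuv] — violates constraint 4: adjacent identical consonants /ff/ → not permitted
[tufk] — σ1 onset /t/, coda /fk/ (2→1 falls) ok → permitted
[uvp.tknolf] — σ1 onset /∅/, coda /vp/ (2→1 falls) ok; σ2 onset /tkn/ (3C), coda /lf/ (4→2 falls) ok → permitted
[fgat.tug] — violates constraint 4: adjacent identical consonants /tt/ → not permitted
Permitted: [niv], [vlfun], [fkni], [tufk], [uvp.tknolf] → 5.

5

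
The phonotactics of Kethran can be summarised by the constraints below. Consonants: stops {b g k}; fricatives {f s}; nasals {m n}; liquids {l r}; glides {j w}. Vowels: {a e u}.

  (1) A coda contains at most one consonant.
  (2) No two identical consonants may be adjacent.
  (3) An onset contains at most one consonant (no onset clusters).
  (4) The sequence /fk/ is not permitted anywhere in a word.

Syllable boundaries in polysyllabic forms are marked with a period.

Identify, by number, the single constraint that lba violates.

lba: syllable 1 onset /lb/ has 2 consonants (> 1).
This is a violation of constraint 3: "An onset contains at most one consonant (no onset clusters)."
The remaining constraints (1, 2, 4) are satisfied.

3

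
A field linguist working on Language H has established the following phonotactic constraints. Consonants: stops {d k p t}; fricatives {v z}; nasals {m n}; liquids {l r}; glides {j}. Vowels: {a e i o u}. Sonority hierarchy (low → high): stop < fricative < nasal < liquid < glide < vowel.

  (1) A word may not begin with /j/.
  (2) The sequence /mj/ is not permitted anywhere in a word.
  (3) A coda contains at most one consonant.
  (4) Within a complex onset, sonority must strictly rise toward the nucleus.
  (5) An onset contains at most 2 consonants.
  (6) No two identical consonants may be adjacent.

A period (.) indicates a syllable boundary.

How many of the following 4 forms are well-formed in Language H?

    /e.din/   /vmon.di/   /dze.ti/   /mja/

/e.din/ — σ1 onset /∅/, coda /∅/ ok; σ2 onset /d/, coda /n/ ok → well-formed
/vmon.di/ — σ1 onset /vm/ (2→3 rises), coda /n/ ok; σ2 onset /d/, coda /∅/ ok → well-formed
/dze.ti/ — σ1 onset /dz/ (1→2 rises), coda /∅/ ok; σ2 onset /t/, coda /∅/ ok → well-formed
/mja/ — violates constraint 2: contains banned sequence /mj/ → ill-formed
Well-formed: /e.din/, /vmon.di/, /dze.ti/ → 3.

3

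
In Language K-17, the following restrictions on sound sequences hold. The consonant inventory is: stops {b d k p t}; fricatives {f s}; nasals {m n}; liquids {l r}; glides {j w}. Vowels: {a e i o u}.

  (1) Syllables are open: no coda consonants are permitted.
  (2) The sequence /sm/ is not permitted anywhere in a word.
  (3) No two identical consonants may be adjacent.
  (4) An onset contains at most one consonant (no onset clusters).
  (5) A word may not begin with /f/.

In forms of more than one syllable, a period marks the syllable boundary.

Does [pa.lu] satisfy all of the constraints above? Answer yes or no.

[pa.lu] — σ1 onset /p/, coda /∅/ ok; σ2 onset /l/, coda /∅/ ok → permitted

yes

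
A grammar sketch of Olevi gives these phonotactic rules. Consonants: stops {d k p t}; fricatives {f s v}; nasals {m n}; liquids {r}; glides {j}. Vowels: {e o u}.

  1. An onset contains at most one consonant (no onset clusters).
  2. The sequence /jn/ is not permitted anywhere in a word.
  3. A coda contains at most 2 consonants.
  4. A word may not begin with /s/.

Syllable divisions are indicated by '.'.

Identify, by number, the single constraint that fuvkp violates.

3

fuvkp: syllable 1 coda /vkp/ has 3 consonants (> 2).
This is a violation of constraint 3: "A coda contains at most 2 consonants."
The remaining constraints (1, 2, 4) are satisfied.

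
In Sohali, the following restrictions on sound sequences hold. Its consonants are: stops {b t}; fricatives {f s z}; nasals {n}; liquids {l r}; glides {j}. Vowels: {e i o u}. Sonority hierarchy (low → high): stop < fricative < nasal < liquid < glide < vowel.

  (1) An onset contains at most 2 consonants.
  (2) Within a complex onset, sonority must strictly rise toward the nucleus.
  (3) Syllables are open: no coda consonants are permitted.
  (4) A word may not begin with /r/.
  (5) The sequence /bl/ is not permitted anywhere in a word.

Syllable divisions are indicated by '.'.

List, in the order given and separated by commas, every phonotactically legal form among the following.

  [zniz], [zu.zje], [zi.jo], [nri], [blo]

[zniz] — violates constraint 3: syllable 1 coda /z/ has 1 consonant (> 0) → phonotactically illegal
[zu.zje] — σ1 onset /z/, coda /∅/ ok; σ2 onset /zj/ (2→5 rises), coda /∅/ ok → phonotactically legal
[zi.jo] — σ1 onset /z/, coda /∅/ ok; σ2 onset /j/, coda /∅/ ok → phonotactically legal
[nri] — σ1 onset /nr/ (3→4 rises), coda /∅/ ok → phonotactically legal
[blo] — violates constraint 5: contains banned sequence /bl/ → phonotactically illegal

[zu.zje], [zi.jo], [nri]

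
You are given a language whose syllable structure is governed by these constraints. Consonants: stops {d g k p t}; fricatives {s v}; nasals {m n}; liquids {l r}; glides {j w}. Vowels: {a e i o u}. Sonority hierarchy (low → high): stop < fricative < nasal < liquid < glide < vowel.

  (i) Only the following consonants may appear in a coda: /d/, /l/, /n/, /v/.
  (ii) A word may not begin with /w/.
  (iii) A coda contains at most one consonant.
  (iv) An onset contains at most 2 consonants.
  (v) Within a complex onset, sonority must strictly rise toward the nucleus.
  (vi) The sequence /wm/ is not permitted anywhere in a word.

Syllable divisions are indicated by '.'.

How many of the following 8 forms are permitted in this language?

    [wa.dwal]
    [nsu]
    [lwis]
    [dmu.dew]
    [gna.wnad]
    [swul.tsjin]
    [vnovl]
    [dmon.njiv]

[wa.dwal] — violates constraint (ii): word begins with /w/ → not permitted
[nsu] — violates constraint (v): syllable 1 onset /ns/: /n/ (nasal, 3) → /s/ (fricative, 2) does not rise → not permitted
[lwis] — violates constraint (i): syllable 1 coda contains /s/, which is not a licensed coda consonant → not permitted
[dmu.dew] — violates constraint (i): syllable 2 coda contains /w/, which is not a licensed coda consonant → not permitted
[gna.wnad] — violates constraint (v): syllable 2 onset /wn/: /w/ (glide, 5) → /n/ (nasal, 3) does not rise → not permitted
[swul.tsjin] — violates constraint (iv): syllable 2 onset /tsj/ has 3 consonants (> 2) → not permitted
[vnovl] — violates constraint (iii): syllable 1 coda /vl/ has 2 consonants (> 1) → not permitted
[dmon.njiv] — σ1 onset /dm/ (1→3 rises), coda /n/ ok; σ2 onset /nj/ (3→5 rises), coda /v/ ok → permitted
Permitted: [dmon.njiv] → 1.

1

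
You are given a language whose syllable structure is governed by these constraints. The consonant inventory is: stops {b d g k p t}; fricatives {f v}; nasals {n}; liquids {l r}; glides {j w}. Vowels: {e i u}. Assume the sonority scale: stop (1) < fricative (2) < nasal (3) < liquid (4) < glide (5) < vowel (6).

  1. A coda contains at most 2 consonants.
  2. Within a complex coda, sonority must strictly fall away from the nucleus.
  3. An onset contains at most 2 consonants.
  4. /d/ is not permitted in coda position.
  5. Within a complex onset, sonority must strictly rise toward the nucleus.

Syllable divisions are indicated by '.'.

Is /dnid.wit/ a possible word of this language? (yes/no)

no

/dnid.wit/ — violates constraint 4: syllable 1 coda contains /d/ → ill-formed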